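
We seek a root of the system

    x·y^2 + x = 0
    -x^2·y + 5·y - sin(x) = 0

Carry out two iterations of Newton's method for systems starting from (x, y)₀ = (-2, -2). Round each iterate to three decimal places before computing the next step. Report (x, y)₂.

(-1.600, 0.076)

At (-2, -2): F = (-10.000, -1.09070).
Jacobian J = [[y^2 + 1, 2·x·y], [-2·x·y - cos(x), -x^2 + 5]].
At the point, J = [[5.000, 8.000], [-7.58385, 1.000]] (det J = 65.67083).
Solving J·Δ = −F gives Δ = (0.019, 1.238).
Then the next iterate is (x, y)₁ = (-1.981, -0.762).
Round to (-1.981, -0.762) and repeat: F = (-3.13126, 0.09740), J = [[1.58064, 3.01904], [-2.62025, 1.07564]].
Δ = (0.381, 0.838), so (x, y)₂ = (-1.600, 0.076).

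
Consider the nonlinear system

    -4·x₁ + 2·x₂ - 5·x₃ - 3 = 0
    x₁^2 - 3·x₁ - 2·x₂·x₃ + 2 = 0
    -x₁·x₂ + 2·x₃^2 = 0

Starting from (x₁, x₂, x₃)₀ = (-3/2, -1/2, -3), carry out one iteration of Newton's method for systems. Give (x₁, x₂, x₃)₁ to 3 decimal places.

At (-3/2, -1/2, -3): F = (17.000, 5.750, 17.250).
Jacobian J = [[-4, 2, -5], [2·x₁ - 3, -2·x₃, -2·x₂], [-x₂, -x₁, 4·x₃]].
At the point, J = [[-4.000, 2.000, -5.000], [-6.000, 6.000, 1.000], [0.500, 1.500, -12.000]] (det J = 211.000).
Solving J·Δ = −F gives Δ = (2.856, 1.605, 1.757).
Then the next iterate is (x₁, x₂, x₃)₁ = (1.356, 1.105, -1.243).

(1.356, 1.105, -1.243)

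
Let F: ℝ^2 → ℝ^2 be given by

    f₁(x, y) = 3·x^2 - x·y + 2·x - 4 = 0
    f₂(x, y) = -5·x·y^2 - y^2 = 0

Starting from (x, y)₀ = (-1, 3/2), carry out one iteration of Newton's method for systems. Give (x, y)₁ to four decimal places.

At (-1, 3/2): F = (-1.5000, 9.0000).
Jacobian J = [[6·x - y + 2, -x], [-5·y^2, -10·x·y - 2·y]].
At the point, J = [[-5.5000, 1.0000], [-11.2500, 12.0000]] (det J = -54.7500).
Solving J·Δ = −F gives Δ = (-0.4932, -1.2123).
Then the next iterate is (x, y)₁ = (-1.4932, 0.2877).

(-1.4932, 0.2877)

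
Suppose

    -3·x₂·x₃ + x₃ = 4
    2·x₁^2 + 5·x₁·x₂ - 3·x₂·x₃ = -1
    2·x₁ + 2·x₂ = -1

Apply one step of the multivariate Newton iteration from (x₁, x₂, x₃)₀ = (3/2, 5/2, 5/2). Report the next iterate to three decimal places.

(2.523, -3.023, 5.758)

At (3/2, 5/2, 5/2): F = (-20.250, 5.500, 9.000).
Jacobian J = [[0, -3·x₃, -3·x₂ + 1], [4·x₁ + 5·x₂, 5·x₁ - 3·x₃, -3·x₂], [2, 2, 0]].
At the point, J = [[0.000, -7.500, -6.500], [18.500, 0.000, -7.500], [2.000, 2.000, 0.000]] (det J = -128.000).
Solving J·Δ = −F gives Δ = (1.023, -5.523, 3.258).
Then the next iterate is (x₁, x₂, x₃)₁ = (2.523, -3.023, 5.758).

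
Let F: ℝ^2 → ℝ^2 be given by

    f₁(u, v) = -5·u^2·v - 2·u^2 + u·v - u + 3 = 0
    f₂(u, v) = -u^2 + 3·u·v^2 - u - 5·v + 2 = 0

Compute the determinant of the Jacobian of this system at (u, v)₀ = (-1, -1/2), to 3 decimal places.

15.500

J = [[-10·u·v - 4·u + v - 1, -5·u^2 + u], [-2·u + 3·v^2 - 1, 6·u·v - 5]].
At the point, J = [[-2.500, -6.000], [1.750, -2.000]].
det J = 15.500.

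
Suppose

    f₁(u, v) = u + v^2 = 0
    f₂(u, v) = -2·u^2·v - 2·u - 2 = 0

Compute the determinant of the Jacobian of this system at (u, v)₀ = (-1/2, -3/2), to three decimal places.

J = [[1, 2·v], [-4·u·v - 2, -2·u^2]].
At the point, J = [[1.000, -3.000], [-5.000, -0.500]].
det J = -15.500.

-15.500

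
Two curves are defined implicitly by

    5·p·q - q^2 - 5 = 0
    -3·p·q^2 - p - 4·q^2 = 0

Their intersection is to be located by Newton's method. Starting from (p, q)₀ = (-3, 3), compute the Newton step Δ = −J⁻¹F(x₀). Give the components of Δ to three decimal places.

At (-3, 3): F = (-59.000, 48.000).
Jacobian J = [[5·q, 5·p - 2·q], [-3·q^2 - 1, -6·p·q - 8·q]].
At the point, J = [[15.000, -21.000], [-28.000, 30.000]] (det J = -138.000).
Solving J·Δ = −F gives Δ = (-5.522, -6.754).

(-5.522, -6.754)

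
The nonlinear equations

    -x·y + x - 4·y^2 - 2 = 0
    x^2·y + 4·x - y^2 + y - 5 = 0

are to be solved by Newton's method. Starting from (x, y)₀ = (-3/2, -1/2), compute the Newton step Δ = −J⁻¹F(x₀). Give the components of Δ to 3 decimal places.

(2.031, 0.401)

At (-3/2, -1/2): F = (-5.250, -12.875).
Jacobian J = [[-y + 1, -x - 8·y], [2·x·y + 4, x^2 - 2·y + 1]].
At the point, J = [[1.500, 5.500], [5.500, 4.250]] (det J = -23.875).
Solving J·Δ = −F gives Δ = (2.031, 0.401).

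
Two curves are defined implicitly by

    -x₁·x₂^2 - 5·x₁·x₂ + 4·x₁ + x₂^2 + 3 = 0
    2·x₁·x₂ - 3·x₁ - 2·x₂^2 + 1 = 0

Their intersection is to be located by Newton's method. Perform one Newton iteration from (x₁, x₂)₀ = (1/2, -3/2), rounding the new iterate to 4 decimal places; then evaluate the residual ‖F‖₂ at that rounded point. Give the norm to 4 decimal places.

At (1/2, -3/2): F = (9.8750, -6.5000).
Jacobian J = [[-x₂^2 - 5·x₂ + 4, -2·x₁·x₂ - 5·x₁ + 2·x₂], [2·x₂ - 3, 2·x₁ - 4·x₂]].
At the point, J = [[9.2500, -4.0000], [-6.0000, 7.0000]] (det J = 40.7500).
Solving J·Δ = −F gives Δ = (-1.0583, 0.0215).
Then the next iterate is (x₁, x₂)₁ = (-0.5583, -1.4785).
Re-evaluating at (-0.5583, -1.4785): F = (0.045952, -0.046131), so ‖F‖₂ = 0.0651.

0.0651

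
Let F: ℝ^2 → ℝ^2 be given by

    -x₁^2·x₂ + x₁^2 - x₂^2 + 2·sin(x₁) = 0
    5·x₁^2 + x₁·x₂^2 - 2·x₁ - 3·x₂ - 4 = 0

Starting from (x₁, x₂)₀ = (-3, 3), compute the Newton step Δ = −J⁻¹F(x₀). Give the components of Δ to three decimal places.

At (-3, 3): F = (-27.28224, 11.000).
Jacobian J = [[-2·x₁·x₂ + 2·x₁ + 2·cos(x₁), -x₁^2 - 2·x₂], [10·x₁ + x₂^2 - 2, 2·x₁·x₂ - 3]].
At the point, J = [[10.02002, -15.000], [-23.000, -21.000]] (det J = -555.42032).
Solving J·Δ = −F gives Δ = (1.329, -0.931).

(1.329, -0.931)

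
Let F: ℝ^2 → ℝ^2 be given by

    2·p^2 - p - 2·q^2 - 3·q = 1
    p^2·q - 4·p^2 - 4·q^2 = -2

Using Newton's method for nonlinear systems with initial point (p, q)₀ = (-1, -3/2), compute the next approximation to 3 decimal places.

(-0.352, -1.087)

At (-1, -3/2): F = (2.000, -12.500).
Jacobian J = [[4·p - 1, -4·q - 3], [2·p·q - 8·p, p^2 - 8·q]].
At the point, J = [[-5.000, 3.000], [11.000, 13.000]] (det J = -98.000).
Solving J·Δ = −F gives Δ = (0.648, 0.413).
Then the next iterate is (p, q)₁ = (-0.352, -1.087).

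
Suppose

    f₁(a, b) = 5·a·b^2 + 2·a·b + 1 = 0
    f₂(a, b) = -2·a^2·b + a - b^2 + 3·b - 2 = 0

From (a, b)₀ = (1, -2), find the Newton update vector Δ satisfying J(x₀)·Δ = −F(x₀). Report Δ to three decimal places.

At (1, -2): F = (17.000, -7.000).
Jacobian J = [[5·b^2 + 2·b, 10·a·b + 2·a], [-4·a·b + 1, -2·a^2 - 2·b + 3]].
At the point, J = [[16.000, -18.000], [9.000, 5.000]] (det J = 242.000).
Solving J·Δ = −F gives Δ = (0.169, 1.095).

(0.169, 1.095)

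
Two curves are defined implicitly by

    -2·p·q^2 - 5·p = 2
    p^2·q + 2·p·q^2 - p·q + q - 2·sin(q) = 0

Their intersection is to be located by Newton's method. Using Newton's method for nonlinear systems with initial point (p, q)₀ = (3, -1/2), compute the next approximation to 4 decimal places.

(1.7484, 1.4360)

At (3, -1/2): F = (-18.5000, -1.041149).
Jacobian J = [[-2·q^2 - 5, -4·p·q], [2·p·q + 2·q^2 - q, p^2 + 4·p·q - p - 2·cos(q) + 1]].
At the point, J = [[-5.5000, 6.0000], [-2.0000, -0.755165]] (det J = 16.153408).
Solving J·Δ = −F gives Δ = (-1.2516, 1.9360).
Then the next iterate is (p, q)₁ = (1.7484, 1.4360).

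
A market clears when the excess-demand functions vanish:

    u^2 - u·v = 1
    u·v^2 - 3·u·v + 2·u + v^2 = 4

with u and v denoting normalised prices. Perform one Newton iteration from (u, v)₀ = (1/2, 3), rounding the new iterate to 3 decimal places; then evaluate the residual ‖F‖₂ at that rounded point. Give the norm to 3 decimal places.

At (1/2, 3): F = (-2.250, 6.000).
Jacobian J = [[2·u - v, -u], [v^2 - 3·v + 2, 2·u·v - 3·u + 2·v]].
At the point, J = [[-2.000, -0.500], [2.000, 7.500]] (det J = -14.000).
Solving J·Δ = −F gives Δ = (-0.991, -0.536).
Then the next iterate is (u, v)₁ = (-0.491, 2.464).
Re-evaluating at (-0.491, 2.464): F = (0.45091, 1.73776), so ‖F‖₂ = 1.795.

1.795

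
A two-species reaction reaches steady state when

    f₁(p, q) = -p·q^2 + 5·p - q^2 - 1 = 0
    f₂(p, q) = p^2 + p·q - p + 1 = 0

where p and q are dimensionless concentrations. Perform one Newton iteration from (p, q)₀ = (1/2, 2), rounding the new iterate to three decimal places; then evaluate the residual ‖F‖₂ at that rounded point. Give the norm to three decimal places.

At (1/2, 2): F = (-4.500, 1.750).
Jacobian J = [[-q^2 + 5, -2·p·q - 2·q], [2·p + q - 1, p]].
At the point, J = [[1.000, -6.000], [2.000, 0.500]] (det J = 12.500).
Solving J·Δ = −F gives Δ = (-0.660, -0.860).
Then the next iterate is (p, q)₁ = (-0.160, 1.140).
Re-evaluating at (-0.160, 1.140): F = (-2.89166, 1.00320), so ‖F‖₂ = 3.061.

3.061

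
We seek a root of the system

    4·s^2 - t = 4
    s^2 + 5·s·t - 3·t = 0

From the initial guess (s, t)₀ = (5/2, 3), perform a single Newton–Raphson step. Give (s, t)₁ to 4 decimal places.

(1.5202, 1.4048)

At (5/2, 3): F = (18.0000, 34.7500).
Jacobian J = [[8·s, -1], [2·s + 5·t, 5·s - 3]].
At the point, J = [[20.0000, -1.0000], [20.0000, 9.5000]] (det J = 210.0000).
Solving J·Δ = −F gives Δ = (-0.9798, -1.5952).
Then the next iterate is (s, t)₁ = (1.5202, 1.4048).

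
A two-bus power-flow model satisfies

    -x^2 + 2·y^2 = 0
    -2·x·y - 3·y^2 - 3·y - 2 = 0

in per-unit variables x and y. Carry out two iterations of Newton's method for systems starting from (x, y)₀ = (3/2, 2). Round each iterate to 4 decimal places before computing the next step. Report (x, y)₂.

At (3/2, 2): F = (5.7500, -26.0000).
Jacobian J = [[-2·x, 4·y], [-2·y, -2·x - 6·y - 3]].
At the point, J = [[-3.0000, 8.0000], [-4.0000, -18.0000]] (det J = 86.0000).
Solving J·Δ = −F gives Δ = (-1.2151, -1.1744).
Then the next iterate is (x, y)₁ = (0.2849, 0.8256).
Round to (0.2849, 0.8256) and repeat: F = (1.282063, -6.992073), J = [[-0.5698, 3.3024], [-1.6512, -8.5234]].
Δ = (-1.1798, -0.5918), so (x, y)₂ = (-0.8949, 0.2338).

(-0.8949, 0.2338)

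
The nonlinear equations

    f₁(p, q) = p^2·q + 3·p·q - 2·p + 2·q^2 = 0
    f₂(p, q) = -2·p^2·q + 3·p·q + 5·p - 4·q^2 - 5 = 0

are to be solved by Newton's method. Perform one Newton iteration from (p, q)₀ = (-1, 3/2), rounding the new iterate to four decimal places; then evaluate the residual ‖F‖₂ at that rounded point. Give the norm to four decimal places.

8.1889

At (-1, 3/2): F = (3.5000, -26.5000).
Jacobian J = [[2·p·q + 3·q - 2, p^2 + 3·p + 4·q], [-4·p·q + 3·q + 5, -2·p^2 + 3·p - 8·q]].
At the point, J = [[-0.5000, 4.0000], [15.5000, -17.0000]] (det J = -53.5000).
Solving J·Δ = −F gives Δ = (0.8692, -0.7664).
Then the next iterate is (p, q)₁ = (-0.1308, 0.7336).
Re-evaluating at (-0.1308, 0.7336): F = (1.062624, -8.119642), so ‖F‖₂ = 8.1889.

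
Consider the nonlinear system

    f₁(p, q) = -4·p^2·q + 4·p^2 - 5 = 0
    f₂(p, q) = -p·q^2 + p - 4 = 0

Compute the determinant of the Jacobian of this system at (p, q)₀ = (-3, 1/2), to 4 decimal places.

-9.0000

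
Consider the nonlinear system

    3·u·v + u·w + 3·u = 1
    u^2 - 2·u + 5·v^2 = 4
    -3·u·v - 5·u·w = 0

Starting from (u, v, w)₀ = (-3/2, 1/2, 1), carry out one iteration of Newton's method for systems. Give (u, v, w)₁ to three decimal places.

At (-3/2, 1/2, 1): F = (-9.250, 2.500, 9.750).
Jacobian J = [[3·v + w + 3, 3·u, u], [2·u - 2, 10·v, 0], [-3·v - 5·w, -3·u, -5·u]].
At the point, J = [[5.500, -4.500, -1.500], [-5.000, 5.000, 0.000], [-6.500, 4.500, 7.500]] (det J = 22.500).
Solving J·Δ = −F gives Δ = (9.167, 8.667, 1.444).
Then the next iterate is (u, v, w)₁ = (7.667, 9.167, 2.444).

(7.667, 9.167, 2.444)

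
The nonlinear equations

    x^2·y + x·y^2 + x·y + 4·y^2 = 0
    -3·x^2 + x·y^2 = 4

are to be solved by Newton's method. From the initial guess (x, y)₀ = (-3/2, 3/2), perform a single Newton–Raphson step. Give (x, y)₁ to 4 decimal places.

(-0.5367, 0.7694)

At (-3/2, 3/2): F = (6.7500, -14.1250).
Jacobian J = [[2·x·y + y^2 + y, x^2 + 2·x·y + x + 8·y], [-6·x + y^2, 2·x·y]].
At the point, J = [[-0.7500, 8.2500], [11.2500, -4.5000]] (det J = -89.4375).
Solving J·Δ = −F gives Δ = (0.9633, -0.7306).
Then the next iterate is (x, y)₁ = (-0.5367, 0.7694).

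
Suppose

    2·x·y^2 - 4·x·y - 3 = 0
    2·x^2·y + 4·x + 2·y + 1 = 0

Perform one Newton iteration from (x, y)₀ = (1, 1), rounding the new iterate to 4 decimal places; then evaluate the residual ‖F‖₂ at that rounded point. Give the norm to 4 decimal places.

29.8348

At (1, 1): F = (-5.0000, 9.0000).
Jacobian J = [[2·y^2 - 4·y, 4·x·y - 4·x], [4·x·y + 4, 2·x^2 + 2]].
At the point, J = [[-2.0000, 0.0000], [8.0000, 4.0000]] (det J = -8.0000).
Solving J·Δ = −F gives Δ = (-2.5000, 2.7500).
Then the next iterate is (x, y)₁ = (-1.5000, 3.7500).
Re-evaluating at (-1.5000, 3.7500): F = (-22.6875, 19.3750), so ‖F‖₂ = 29.8348.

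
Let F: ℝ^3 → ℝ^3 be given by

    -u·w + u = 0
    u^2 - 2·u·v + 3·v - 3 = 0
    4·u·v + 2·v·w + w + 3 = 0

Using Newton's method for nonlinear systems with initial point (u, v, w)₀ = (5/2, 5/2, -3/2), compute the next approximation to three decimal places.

(0.758, 1.625, -0.742)

At (5/2, 5/2, -3/2): F = (6.250, -1.750, 19.000).
Jacobian J = [[-w + 1, 0, -u], [2·u - 2·v, -2·u + 3, 0], [4·v, 4·u + 2·w, 2·v + 1]].
At the point, J = [[2.500, 0.000, -2.500], [0.000, -2.000, 0.000], [10.000, 7.000, 6.000]] (det J = -80.000).
Solving J·Δ = −F gives Δ = (-1.742, -0.875, 0.758).
Then the next iterate is (u, v, w)₁ = (0.758, 1.625, -0.742).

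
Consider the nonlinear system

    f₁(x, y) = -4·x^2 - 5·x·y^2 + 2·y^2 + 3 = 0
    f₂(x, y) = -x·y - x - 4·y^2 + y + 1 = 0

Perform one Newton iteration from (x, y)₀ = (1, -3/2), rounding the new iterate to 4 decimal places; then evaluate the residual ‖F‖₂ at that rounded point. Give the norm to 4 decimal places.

3.0853

At (1, -3/2): F = (-7.7500, -9.0000).
Jacobian J = [[-8·x - 5·y^2, -10·x·y + 4·y], [-y - 1, -x - 8·y + 1]].
At the point, J = [[-19.2500, 9.0000], [0.5000, 12.0000]] (det J = -235.5000).
Solving J·Δ = −F gives Δ = (-0.0510, 0.7521).
Then the next iterate is (x, y)₁ = (0.9490, -0.7479).
Re-evaluating at (0.9490, -0.7479): F = (-2.137832, -2.224561), so ‖F‖₂ = 3.0853.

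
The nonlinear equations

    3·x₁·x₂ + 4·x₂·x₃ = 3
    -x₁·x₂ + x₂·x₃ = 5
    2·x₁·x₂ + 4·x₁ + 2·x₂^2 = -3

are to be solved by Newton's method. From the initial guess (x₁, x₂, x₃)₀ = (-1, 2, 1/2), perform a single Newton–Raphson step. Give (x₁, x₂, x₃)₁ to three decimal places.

At (-1, 2, 1/2): F = (-5.000, -2.000, 3.000).
Jacobian J = [[3·x₂, 3·x₁ + 4·x₃, 4·x₂], [-x₂, -x₁ + x₃, x₂], [2·x₂ + 4, 2·x₁ + 4·x₂, 0]].
At the point, J = [[6.000, -1.000, 8.000], [-2.000, 1.500, 2.000], [8.000, 6.000, 0.000]] (det J = -280.000).
Solving J·Δ = −F gives Δ = (-0.279, -0.129, 0.818).
Then the next iterate is (x₁, x₂, x₃)₁ = (-1.279, 1.871, 1.318).

(-1.279, 1.871, 1.318)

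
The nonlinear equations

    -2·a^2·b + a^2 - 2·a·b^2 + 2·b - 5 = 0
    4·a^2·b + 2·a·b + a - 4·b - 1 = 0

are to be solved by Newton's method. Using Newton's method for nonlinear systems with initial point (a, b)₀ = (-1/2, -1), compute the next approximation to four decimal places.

(-1.5349, -1.1512)

At (-1/2, -1): F = (-5.2500, 2.5000).
Jacobian J = [[-4·a·b + 2·a - 2·b^2, -2·a^2 - 4·a·b + 2], [8·a·b + 2·b + 1, 4·a^2 + 2·a - 4]].
At the point, J = [[-5.0000, -0.5000], [3.0000, -4.0000]] (det J = 21.5000).
Solving J·Δ = −F gives Δ = (-1.0349, -0.1512).
Then the next iterate is (a, b)₁ = (-1.5349, -1.1512).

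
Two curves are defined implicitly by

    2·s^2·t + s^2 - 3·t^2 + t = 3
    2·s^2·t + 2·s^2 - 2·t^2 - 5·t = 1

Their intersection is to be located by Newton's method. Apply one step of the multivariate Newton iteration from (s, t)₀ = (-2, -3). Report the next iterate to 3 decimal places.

(-3.932, 0.394)

At (-2, -3): F = (-53.000, -20.000).
Jacobian J = [[4·s·t + 2·s, 2·s^2 - 6·t + 1], [4·s·t + 4·s, 2·s^2 - 4·t - 5]].
At the point, J = [[20.000, 27.000], [16.000, 15.000]] (det J = -132.000).
Solving J·Δ = −F gives Δ = (-1.932, 3.394).
Then the next iterate is (s, t)₁ = (-3.932, 0.394).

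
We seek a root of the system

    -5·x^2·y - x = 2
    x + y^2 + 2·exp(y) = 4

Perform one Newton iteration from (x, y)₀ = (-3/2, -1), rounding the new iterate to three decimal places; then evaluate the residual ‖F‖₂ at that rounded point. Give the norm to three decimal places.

3.307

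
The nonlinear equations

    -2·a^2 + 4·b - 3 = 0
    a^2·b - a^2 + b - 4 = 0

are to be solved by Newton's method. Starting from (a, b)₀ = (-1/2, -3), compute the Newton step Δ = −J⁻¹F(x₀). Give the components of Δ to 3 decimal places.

(0.935, 3.407)

At (-1/2, -3): F = (-15.500, -8.000).
Jacobian J = [[-4·a, 4], [2·a·b - 2·a, a^2 + 1]].
At the point, J = [[2.000, 4.000], [4.000, 1.250]] (det J = -13.500).
Solving J·Δ = −F gives Δ = (0.935, 3.407).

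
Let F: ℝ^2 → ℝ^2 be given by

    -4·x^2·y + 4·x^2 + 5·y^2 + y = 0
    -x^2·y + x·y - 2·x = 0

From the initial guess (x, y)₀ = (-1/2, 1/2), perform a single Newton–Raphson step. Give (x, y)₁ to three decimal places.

(0.240, 0.346)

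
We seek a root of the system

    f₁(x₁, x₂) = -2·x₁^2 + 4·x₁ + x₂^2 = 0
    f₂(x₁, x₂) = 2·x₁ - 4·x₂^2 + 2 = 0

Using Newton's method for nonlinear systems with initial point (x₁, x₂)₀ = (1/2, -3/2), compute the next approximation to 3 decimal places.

(-0.400, -0.850)

At (1/2, -3/2): F = (3.750, -6.000).
Jacobian J = [[-4·x₁ + 4, 2·x₂], [2, -8·x₂]].
At the point, J = [[2.000, -3.000], [2.000, 12.000]] (det J = 30.000).
Solving J·Δ = −F gives Δ = (-0.900, 0.650).
Then the next iterate is (x₁, x₂)₁ = (-0.400, -0.850).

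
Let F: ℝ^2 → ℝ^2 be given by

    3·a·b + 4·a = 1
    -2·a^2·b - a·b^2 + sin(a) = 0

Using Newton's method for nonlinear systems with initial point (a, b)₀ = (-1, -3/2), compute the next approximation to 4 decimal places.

At (-1, -3/2): F = (-0.5000, 4.408529).
Jacobian J = [[3·b + 4, 3·a], [-4·a·b - b^2 + cos(a), -2·a^2 - 2·a·b]].
At the point, J = [[-0.5000, -3.0000], [-7.709698, -5.0000]] (det J = -20.629093).
Solving J·Δ = −F gives Δ = (0.7623, -0.2937).
Then the next iterate is (a, b)₁ = (-0.2377, -1.7937).

(-0.2377, -1.7937)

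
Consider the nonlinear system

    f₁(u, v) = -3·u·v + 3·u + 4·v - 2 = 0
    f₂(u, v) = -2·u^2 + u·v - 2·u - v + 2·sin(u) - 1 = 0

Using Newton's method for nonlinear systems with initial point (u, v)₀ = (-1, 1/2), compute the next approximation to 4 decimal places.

(0.0255, 0.4945)

At (-1, 1/2): F = (-1.5000, -3.682942).
Jacobian J = [[-3·v + 3, -3·u + 4], [-4·u + v + 2·cos(u) - 2, u - 1]].
At the point, J = [[1.5000, 7.0000], [3.580605, -2.0000]] (det J = -28.064232).
Solving J·Δ = −F gives Δ = (1.0255, -0.0055).
Then the next iterate is (u, v)₁ = (0.0255, 0.4945).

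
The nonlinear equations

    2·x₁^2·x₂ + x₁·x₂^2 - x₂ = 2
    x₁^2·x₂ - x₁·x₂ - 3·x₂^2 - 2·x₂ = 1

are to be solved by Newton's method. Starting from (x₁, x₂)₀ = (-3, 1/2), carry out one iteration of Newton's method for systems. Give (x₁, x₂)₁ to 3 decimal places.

(-2.400, 0.336)

At (-3, 1/2): F = (5.750, 3.250).
Jacobian J = [[4·x₁·x₂ + x₂^2, 2·x₁^2 + 2·x₁·x₂ - 1], [2·x₁·x₂ - x₂, x₁^2 - x₁ - 6·x₂ - 2]].
At the point, J = [[-5.750, 14.000], [-3.500, 7.000]] (det J = 8.750).
Solving J·Δ = −F gives Δ = (0.600, -0.164).
Then the next iterate is (x₁, x₂)₁ = (-2.400, 0.336).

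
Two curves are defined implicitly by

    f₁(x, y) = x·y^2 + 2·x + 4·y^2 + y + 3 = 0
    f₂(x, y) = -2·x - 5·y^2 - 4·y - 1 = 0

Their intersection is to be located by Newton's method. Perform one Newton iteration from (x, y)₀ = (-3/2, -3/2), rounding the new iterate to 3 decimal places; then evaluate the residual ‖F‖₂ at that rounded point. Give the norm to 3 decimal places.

At (-3/2, -3/2): F = (4.125, -3.250).
Jacobian J = [[y^2 + 2, 2·x·y + 8·y + 1], [-2, -10·y - 4]].
At the point, J = [[4.250, -6.500], [-2.000, 11.000]] (det J = 33.750).
Solving J·Δ = −F gives Δ = (-0.719, 0.165).
Then the next iterate is (x, y)₁ = (-2.219, -1.335).
Re-evaluating at (-2.219, -1.335): F = (0.40114, -0.13313), so ‖F‖₂ = 0.423.

0.423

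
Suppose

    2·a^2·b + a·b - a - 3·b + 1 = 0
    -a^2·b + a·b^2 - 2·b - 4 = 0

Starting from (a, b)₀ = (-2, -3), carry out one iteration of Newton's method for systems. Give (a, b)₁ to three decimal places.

At (-2, -3): F = (-6.000, -4.000).
Jacobian J = [[4·a·b + b - 1, 2·a^2 + a - 3], [-2·a·b + b^2, -a^2 + 2·a·b - 2]].
At the point, J = [[20.000, 3.000], [-3.000, 6.000]] (det J = 129.000).
Solving J·Δ = −F gives Δ = (0.186, 0.760).
Then the next iterate is (a, b)₁ = (-1.814, -2.240).

(-1.814, -2.240)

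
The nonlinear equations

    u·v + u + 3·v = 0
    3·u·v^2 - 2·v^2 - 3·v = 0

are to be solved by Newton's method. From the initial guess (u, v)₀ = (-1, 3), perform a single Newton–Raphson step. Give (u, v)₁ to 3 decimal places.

(-1.306, 1.113)

At (-1, 3): F = (5.000, -54.000).
Jacobian J = [[v + 1, u + 3], [3·v^2, 6·u·v - 4·v - 3]].
At the point, J = [[4.000, 2.000], [27.000, -33.000]] (det J = -186.000).
Solving J·Δ = −F gives Δ = (-0.306, -1.887).
Then the next iterate is (u, v)₁ = (-1.306, 1.113).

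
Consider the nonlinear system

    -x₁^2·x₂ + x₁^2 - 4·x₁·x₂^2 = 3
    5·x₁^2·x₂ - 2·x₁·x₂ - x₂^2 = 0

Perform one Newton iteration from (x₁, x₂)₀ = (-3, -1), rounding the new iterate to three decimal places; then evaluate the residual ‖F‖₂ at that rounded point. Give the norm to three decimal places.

At (-3, -1): F = (27.000, -52.000).
Jacobian J = [[-2·x₁·x₂ + 2·x₁ - 4·x₂^2, -x₁^2 - 8·x₁·x₂], [10·x₁·x₂ - 2·x₂, 5·x₁^2 - 2·x₁ - 2·x₂]].
At the point, J = [[-16.000, -33.000], [32.000, 53.000]] (det J = 208.000).
Solving J·Δ = −F gives Δ = (1.370, 0.154).
Then the next iterate is (x₁, x₂)₁ = (-1.630, -0.846).
Re-evaluating at (-1.630, -0.846): F = (6.57111, -14.71236), so ‖F‖₂ = 16.113.

16.113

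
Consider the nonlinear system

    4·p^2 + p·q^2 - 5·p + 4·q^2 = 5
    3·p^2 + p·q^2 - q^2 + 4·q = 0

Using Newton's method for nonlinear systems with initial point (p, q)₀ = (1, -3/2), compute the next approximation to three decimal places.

At (1, -3/2): F = (5.250, -3.000).
Jacobian J = [[8·p + q^2 - 5, 2·p·q + 8·q], [6·p + q^2, 2·p·q - 2·q + 4]].
At the point, J = [[5.250, -15.000], [8.250, 4.000]] (det J = 144.750).
Solving J·Δ = −F gives Δ = (0.166, 0.408).
Then the next iterate is (p, q)₁ = (1.166, -1.092).

(1.166, -1.092)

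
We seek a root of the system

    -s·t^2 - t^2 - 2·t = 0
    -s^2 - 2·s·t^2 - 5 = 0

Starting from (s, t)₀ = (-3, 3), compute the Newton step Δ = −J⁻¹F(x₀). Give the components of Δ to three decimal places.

(0.157, -1.059)

At (-3, 3): F = (12.000, 40.000).
Jacobian J = [[-t^2, -2·s·t - 2·t - 2], [-2·s - 2·t^2, -4·s·t]].
At the point, J = [[-9.000, 10.000], [-12.000, 36.000]] (det J = -204.000).
Solving J·Δ = −F gives Δ = (0.157, -1.059).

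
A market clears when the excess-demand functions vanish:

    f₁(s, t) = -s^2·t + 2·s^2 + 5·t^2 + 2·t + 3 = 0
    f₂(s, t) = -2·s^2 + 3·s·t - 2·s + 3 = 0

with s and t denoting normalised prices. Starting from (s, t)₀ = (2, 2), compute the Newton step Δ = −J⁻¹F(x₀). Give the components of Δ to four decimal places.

At (2, 2): F = (27.0000, 3.0000).
Jacobian J = [[-2·s·t + 4·s, -s^2 + 10·t + 2], [-4·s + 3·t - 2, 3·s]].
At the point, J = [[0.0000, 18.0000], [-4.0000, 6.0000]] (det J = 72.0000).
Solving J·Δ = −F gives Δ = (-1.5000, -1.5000).

(-1.5000, -1.5000)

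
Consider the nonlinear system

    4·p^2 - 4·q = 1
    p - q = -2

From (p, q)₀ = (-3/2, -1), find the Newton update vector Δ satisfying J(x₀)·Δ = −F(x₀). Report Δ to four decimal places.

(0.3750, 1.8750)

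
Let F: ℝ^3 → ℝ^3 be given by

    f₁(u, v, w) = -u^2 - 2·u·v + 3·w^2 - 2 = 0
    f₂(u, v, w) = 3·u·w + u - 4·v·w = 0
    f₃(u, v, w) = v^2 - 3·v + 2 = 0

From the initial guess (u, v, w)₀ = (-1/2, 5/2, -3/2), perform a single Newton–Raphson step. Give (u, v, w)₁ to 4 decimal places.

At (-1/2, 5/2, -3/2): F = (7.0000, 16.7500, 0.7500).
Jacobian J = [[-2·u - 2·v, -2·u, 6·w], [3·w + 1, -4·w, 3·u - 4·v], [0, 2·v - 3, 0]].
At the point, J = [[-4.0000, 1.0000, -9.0000], [-3.5000, 6.0000, -11.5000], [0.0000, 2.0000, 0.0000]] (det J = -29.0000).
Solving J·Δ = −F gives Δ = (-3.7457, -0.3750, 2.4009).
Then the next iterate is (u, v, w)₁ = (-4.2457, 2.1250, 0.9009).

(-4.2457, 2.1250, 0.9009)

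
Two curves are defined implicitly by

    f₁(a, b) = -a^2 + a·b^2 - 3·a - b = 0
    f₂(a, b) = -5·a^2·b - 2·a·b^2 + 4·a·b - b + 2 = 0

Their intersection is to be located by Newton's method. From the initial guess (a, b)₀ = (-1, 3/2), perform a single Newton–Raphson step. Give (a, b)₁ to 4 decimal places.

(-0.5574, 1.2008)

At (-1, 3/2): F = (-1.7500, -8.5000).
Jacobian J = [[-2·a + b^2 - 3, 2·a·b - 1], [-10·a·b - 2·b^2 + 4·b, -5·a^2 - 4·a·b + 4·a - 1]].
At the point, J = [[1.2500, -4.0000], [16.5000, -4.0000]] (det J = 61.0000).
Solving J·Δ = −F gives Δ = (0.4426, -0.2992).
Then the next iterate is (a, b)₁ = (-0.5574, 1.2008).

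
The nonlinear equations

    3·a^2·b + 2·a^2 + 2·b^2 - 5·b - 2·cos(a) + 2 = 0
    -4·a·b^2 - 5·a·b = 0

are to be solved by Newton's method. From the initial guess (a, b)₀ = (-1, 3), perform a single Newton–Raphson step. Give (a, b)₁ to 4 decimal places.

(-1.4374, 0.4721)

At (-1, 3): F = (14.919395, 51.0000).
Jacobian J = [[6·a·b + 4·a + 2·sin(a), 3·a^2 + 4·b - 5], [-4·b^2 - 5·b, -8·a·b - 5·a]].
At the point, J = [[-23.682942, 10.0000], [-51.0000, 29.0000]] (det J = -176.805317).
Solving J·Δ = −F gives Δ = (-0.4374, -2.5279).
Then the next iterate is (a, b)₁ = (-1.4374, 0.4721).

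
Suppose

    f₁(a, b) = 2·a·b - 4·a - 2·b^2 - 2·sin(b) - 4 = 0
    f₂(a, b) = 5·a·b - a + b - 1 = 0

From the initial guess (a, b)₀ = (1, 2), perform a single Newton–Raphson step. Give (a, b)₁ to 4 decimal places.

At (1, 2): F = (-13.818595, 10.0000).
Jacobian J = [[2·b - 4, 2·a - 4·b - 2·cos(b)], [5·b - 1, 5·a + 1]].
At the point, J = [[0.0000, -5.167706], [9.0000, 6.0000]] (det J = 46.509357).
Solving J·Δ = −F gives Δ = (0.6716, -2.6740).
Then the next iterate is (a, b)₁ = (1.6716, -0.6740).

(1.6716, -0.6740)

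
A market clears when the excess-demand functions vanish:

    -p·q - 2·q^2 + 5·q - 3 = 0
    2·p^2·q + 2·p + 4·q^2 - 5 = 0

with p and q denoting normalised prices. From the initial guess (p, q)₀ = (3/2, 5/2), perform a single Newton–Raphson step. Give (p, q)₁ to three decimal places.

At (3/2, 5/2): F = (-6.750, 34.250).
Jacobian J = [[-q, -p - 4·q + 5], [4·p·q + 2, 2·p^2 + 8·q]].
At the point, J = [[-2.500, -6.500], [17.000, 24.500]] (det J = 49.250).
Solving J·Δ = −F gives Δ = (-1.162, -0.591).
Then the next iterate is (p, q)₁ = (0.338, 1.909).

(0.338, 1.909)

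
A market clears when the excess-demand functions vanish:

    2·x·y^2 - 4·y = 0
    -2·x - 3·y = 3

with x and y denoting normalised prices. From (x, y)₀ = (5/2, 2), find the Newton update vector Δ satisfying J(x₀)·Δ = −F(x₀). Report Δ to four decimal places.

(-23.5000, 11.0000)

At (5/2, 2): F = (12.0000, -14.0000).
Jacobian J = [[2·y^2, 4·x·y - 4], [-2, -3]].
At the point, J = [[8.0000, 16.0000], [-2.0000, -3.0000]] (det J = 8.0000).
Solving J·Δ = −F gives Δ = (-23.5000, 11.0000).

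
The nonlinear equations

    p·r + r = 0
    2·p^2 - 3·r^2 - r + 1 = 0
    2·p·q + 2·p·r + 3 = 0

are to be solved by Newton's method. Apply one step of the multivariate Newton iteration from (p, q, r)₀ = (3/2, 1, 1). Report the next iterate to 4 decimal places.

(0.5341, -0.0985, 0.3864)

At (3/2, 1, 1): F = (2.5000, 1.5000, 9.0000).
Jacobian J = [[r, 0, p + 1], [4·p, 0, -6·r - 1], [2·q + 2·r, 2·p, 2·p]].
At the point, J = [[1.0000, 0.0000, 2.5000], [6.0000, 0.0000, -7.0000], [4.0000, 3.0000, 3.0000]] (det J = 66.0000).
Solving J·Δ = −F gives Δ = (-0.9659, -1.0985, -0.6136).
Then the next iterate is (p, q, r)₁ = (0.5341, -0.0985, 0.3864).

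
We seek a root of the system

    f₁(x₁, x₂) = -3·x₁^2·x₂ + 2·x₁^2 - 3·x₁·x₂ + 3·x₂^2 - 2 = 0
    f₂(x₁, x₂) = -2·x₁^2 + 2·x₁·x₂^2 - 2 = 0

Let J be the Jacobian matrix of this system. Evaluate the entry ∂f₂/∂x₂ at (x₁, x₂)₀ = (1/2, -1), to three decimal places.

-2.000

∂f₂/∂x₂ = 4·x₁·x₂.
At (1/2, -1) this is -2.000.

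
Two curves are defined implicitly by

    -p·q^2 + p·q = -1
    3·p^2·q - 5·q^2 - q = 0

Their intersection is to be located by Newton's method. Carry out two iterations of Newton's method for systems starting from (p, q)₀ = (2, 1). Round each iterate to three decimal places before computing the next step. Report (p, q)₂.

At (2, 1): F = (1.000, 6.000).
Jacobian J = [[-q^2 + q, -2·p·q + p], [6·p·q, 3·p^2 - 10·q - 1]].
At the point, J = [[0.000, -2.000], [12.000, 1.000]] (det J = 24.000).
Solving J·Δ = −F gives Δ = (-0.542, 0.500).
Then the next iterate is (p, q)₁ = (1.458, 1.500).
Round to (1.458, 1.500) and repeat: F = (-0.09350, -3.18406), J = [[-0.750, -2.916], [13.122, -9.62271]].
Δ = (0.184, -0.079), so (p, q)₂ = (1.642, 1.421).

(1.642, 1.421)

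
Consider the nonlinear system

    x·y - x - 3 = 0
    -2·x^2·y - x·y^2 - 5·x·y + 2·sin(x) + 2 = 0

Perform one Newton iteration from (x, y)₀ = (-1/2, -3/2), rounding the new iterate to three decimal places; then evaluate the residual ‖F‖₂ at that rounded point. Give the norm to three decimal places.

99.947

At (-1/2, -3/2): F = (-1.750, -0.83385).
Jacobian J = [[y - 1, x], [-4·x·y - y^2 - 5·y + 2·cos(x), -2·x^2 - 2·x·y - 5·x]].
At the point, J = [[-2.500, -0.500], [4.00517, 0.500]] (det J = 0.75258).
Solving J·Δ = −F gives Δ = (1.717, -12.083).
Then the next iterate is (x, y)₁ = (1.217, -13.583).
Re-evaluating at (1.217, -13.583): F = (-20.74751, -97.76998), so ‖F‖₂ = 99.947.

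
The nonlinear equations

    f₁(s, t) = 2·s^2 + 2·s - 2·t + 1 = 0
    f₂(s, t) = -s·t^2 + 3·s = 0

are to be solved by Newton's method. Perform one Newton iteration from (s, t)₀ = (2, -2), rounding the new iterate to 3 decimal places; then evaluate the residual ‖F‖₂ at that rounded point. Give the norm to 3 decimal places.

At (2, -2): F = (17.000, -2.000).
Jacobian J = [[4·s + 2, -2], [-t^2 + 3, -2·s·t]].
At the point, J = [[10.000, -2.000], [-1.000, 8.000]] (det J = 78.000).
Solving J·Δ = −F gives Δ = (-1.692, 0.038).
Then the next iterate is (s, t)₁ = (0.308, -1.962).
Re-evaluating at (0.308, -1.962): F = (5.72973, -0.26163), so ‖F‖₂ = 5.736.

5.736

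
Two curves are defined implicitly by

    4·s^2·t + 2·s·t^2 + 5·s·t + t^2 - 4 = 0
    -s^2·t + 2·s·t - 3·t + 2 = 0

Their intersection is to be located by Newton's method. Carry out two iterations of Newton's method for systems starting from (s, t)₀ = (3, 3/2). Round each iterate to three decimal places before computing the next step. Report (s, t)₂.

(15.092, -0.904)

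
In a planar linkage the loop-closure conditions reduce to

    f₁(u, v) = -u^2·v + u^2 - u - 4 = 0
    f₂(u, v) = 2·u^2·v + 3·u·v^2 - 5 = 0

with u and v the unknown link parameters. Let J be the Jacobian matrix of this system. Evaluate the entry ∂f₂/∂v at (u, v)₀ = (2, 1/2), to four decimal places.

14.0000

∂f₂/∂v = 2·u^2 + 6·u·v.
At (2, 1/2) this is 14.0000.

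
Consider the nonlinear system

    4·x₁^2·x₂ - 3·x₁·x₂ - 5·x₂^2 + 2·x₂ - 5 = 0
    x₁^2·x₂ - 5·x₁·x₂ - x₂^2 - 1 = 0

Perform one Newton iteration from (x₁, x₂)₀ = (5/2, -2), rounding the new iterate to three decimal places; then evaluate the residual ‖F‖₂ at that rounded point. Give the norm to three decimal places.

78.536

At (5/2, -2): F = (-64.000, 7.500).
Jacobian J = [[8·x₁·x₂ - 3·x₂, 4·x₁^2 - 3·x₁ - 10·x₂ + 2], [2·x₁·x₂ - 5·x₂, x₁^2 - 5·x₁ - 2·x₂]].
At the point, J = [[-34.000, 39.500], [0.000, -2.250]] (det J = 76.500).
Solving J·Δ = −F gives Δ = (1.990, 3.333).
Then the next iterate is (x₁, x₂)₁ = (4.490, 1.333).
Re-evaluating at (4.490, 1.333): F = (78.31970, -5.82933), so ‖F‖₂ = 78.536.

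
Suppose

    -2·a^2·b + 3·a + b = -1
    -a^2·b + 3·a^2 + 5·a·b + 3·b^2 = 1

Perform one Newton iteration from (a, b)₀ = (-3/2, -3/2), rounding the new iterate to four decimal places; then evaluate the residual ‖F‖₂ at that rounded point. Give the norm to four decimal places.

At (-3/2, -3/2): F = (1.7500, 27.1250).
Jacobian J = [[-4·a·b + 3, -2·a^2 + 1], [-2·a·b + 6·a + 5·b, -a^2 + 5·a + 6·b]].
At the point, J = [[-6.0000, -3.5000], [-21.0000, -18.7500]] (det J = 39.0000).
Solving J·Δ = −F gives Δ = (-1.5929, 3.2308).
Then the next iterate is (a, b)₁ = (-3.0929, 1.7308).
Re-evaluating at (-3.0929, 1.7308): F = (-39.661671, -6.637745), so ‖F‖₂ = 40.2133.

40.2133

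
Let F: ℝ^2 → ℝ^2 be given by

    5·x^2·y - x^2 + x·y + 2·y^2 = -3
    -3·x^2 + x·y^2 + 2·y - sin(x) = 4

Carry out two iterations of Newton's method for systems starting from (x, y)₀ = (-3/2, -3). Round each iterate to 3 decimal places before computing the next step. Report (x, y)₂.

(-1.542, 2.211)

At (-3/2, -3): F = (-10.500, -29.25251).
Jacobian J = [[10·x·y - 2·x + y, 5·x^2 + x + 4·y], [-6·x + y^2 - cos(x), 2·x·y + 2]].
At the point, J = [[45.000, -2.250], [17.92926, 11.000]] (det J = 535.34084).
Solving J·Δ = −F gives Δ = (0.339, 2.107).
Then the next iterate is (x, y)₁ = (-1.161, -0.893).
Round to (-1.161, -0.893) and repeat: F = (-1.73472, -9.83840), J = [[11.79673, 2.00661], [7.36503, 4.07355]].
Δ = (-0.381, 3.104), so (x, y)₂ = (-1.542, 2.211).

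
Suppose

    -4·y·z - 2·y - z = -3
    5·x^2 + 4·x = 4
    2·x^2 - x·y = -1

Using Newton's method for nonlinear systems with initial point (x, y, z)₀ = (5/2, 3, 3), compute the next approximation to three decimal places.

At (5/2, 3, 3): F = (-42.000, 37.250, 6.000).
Jacobian J = [[0, -4·z - 2, -4·y - 1], [10·x + 4, 0, 0], [4·x - y, -x, 0]].
At the point, J = [[0.000, -14.000, -13.000], [29.000, 0.000, 0.000], [7.000, -2.500, 0.000]] (det J = 942.500).
Solving J·Δ = −F gives Δ = (-1.284, -1.197, -1.942).
Then the next iterate is (x, y, z)₁ = (1.216, 1.803, 1.058).

(1.216, 1.803, 1.058)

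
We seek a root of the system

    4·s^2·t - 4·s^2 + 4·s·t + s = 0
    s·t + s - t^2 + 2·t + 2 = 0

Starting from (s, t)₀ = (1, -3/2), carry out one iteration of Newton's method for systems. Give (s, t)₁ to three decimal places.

(0.589, -0.909)

At (1, -3/2): F = (-15.000, -3.750).
Jacobian J = [[8·s·t - 8·s + 4·t + 1, 4·s^2 + 4·s], [t + 1, s - 2·t + 2]].
At the point, J = [[-25.000, 8.000], [-0.500, 6.000]] (det J = -146.000).
Solving J·Δ = −F gives Δ = (-0.411, 0.591).
Then the next iterate is (s, t)₁ = (0.589, -0.909).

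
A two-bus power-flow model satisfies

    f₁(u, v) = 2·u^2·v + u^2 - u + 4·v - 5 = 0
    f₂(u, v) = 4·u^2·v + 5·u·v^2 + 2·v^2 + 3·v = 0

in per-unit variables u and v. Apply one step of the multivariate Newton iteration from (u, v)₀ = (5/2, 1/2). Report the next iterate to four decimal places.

(2.4660, 0.0943)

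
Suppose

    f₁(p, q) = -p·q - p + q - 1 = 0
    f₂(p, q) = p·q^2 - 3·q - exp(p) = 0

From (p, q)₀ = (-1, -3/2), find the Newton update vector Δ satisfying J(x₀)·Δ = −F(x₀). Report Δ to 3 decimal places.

(-1.000, 1.750)

At (-1, -3/2): F = (-3.000, 1.88212).
Jacobian J = [[-q - 1, -p + 1], [q^2 - exp(p), 2·p·q - 3]].
At the point, J = [[0.500, 2.000], [1.88212, 0.000]] (det J = -3.76424).
Solving J·Δ = −F gives Δ = (-1.000, 1.750).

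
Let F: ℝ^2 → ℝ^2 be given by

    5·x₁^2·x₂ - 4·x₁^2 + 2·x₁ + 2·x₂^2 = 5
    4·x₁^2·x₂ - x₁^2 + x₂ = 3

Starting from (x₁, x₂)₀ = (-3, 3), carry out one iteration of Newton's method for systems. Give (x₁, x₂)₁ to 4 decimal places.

(-1.7654, 2.5265)

At (-3, 3): F = (106.0000, 99.0000).
Jacobian J = [[10·x₁·x₂ - 8·x₁ + 2, 5·x₁^2 + 4·x₂], [8·x₁·x₂ - 2·x₁, 4·x₁^2 + 1]].
At the point, J = [[-64.0000, 57.0000], [-66.0000, 37.0000]] (det J = 1394.0000).
Solving J·Δ = −F gives Δ = (1.2346, -0.4735).
Then the next iterate is (x₁, x₂)₁ = (-1.7654, 2.5265).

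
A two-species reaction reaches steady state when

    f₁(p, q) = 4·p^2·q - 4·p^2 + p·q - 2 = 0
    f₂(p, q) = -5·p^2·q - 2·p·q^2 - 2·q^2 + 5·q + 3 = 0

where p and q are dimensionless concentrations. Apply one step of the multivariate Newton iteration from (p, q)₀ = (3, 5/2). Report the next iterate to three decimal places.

At (3, 5/2): F = (59.500, -147.000).
Jacobian J = [[8·p·q - 8·p + q, 4·p^2 + p], [-10·p·q - 2·q^2, -5·p^2 - 4·p·q - 4·q + 5]].
At the point, J = [[38.500, 39.000], [-87.500, -80.000]] (det J = 332.500).
Solving J·Δ = −F gives Δ = (-2.926, 1.363).
Then the next iterate is (p, q)₁ = (0.074, 3.863).

(0.074, 3.863)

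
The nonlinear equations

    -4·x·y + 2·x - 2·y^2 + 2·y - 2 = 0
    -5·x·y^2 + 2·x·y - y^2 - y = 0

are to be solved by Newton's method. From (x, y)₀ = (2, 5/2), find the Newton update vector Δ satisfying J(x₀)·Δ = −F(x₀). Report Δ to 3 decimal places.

(86.500, -44.844)

At (2, 5/2): F = (-25.500, -61.250).
Jacobian J = [[-4·y + 2, -4·x - 4·y + 2], [-5·y^2 + 2·y, -10·x·y + 2·x - 2·y - 1]].
At the point, J = [[-8.000, -16.000], [-26.250, -52.000]] (det J = -4.000).
Solving J·Δ = −F gives Δ = (86.500, -44.844).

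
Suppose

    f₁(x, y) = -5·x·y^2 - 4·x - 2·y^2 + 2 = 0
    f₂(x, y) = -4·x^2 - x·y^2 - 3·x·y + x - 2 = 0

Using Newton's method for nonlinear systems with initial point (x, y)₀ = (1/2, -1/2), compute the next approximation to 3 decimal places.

(-0.229, -1.100)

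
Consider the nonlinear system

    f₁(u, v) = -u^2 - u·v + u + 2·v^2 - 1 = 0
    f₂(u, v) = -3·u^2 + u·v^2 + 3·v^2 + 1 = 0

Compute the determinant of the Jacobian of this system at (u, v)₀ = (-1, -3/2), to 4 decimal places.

14.2500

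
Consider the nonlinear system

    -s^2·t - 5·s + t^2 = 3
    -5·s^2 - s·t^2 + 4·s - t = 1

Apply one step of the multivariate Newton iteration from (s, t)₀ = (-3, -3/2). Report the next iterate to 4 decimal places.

(-1.3215, -1.1458)

At (-3, -3/2): F = (27.7500, -49.7500).
Jacobian J = [[-2·s·t - 5, -s^2 + 2·t], [-10·s - t^2 + 4, -2·s·t - 1]].
At the point, J = [[-14.0000, -12.0000], [31.7500, -10.0000]] (det J = 521.0000).
Solving J·Δ = −F gives Δ = (1.6785, 0.3542).
Then the next iterate is (s, t)₁ = (-1.3215, -1.1458).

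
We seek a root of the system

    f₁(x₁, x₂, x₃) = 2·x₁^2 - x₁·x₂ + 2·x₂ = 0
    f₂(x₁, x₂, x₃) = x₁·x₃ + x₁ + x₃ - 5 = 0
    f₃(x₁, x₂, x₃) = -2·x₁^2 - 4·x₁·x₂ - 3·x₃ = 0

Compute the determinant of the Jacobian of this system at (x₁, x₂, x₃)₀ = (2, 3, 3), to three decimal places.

120.000

J = [[4·x₁ - x₂, -x₁ + 2, 0], [x₃ + 1, 0, x₁ + 1], [-4·x₁ - 4·x₂, -4·x₁, -3]].
At the point, J = [[5.000, 0.000, 0.000], [4.000, 0.000, 3.000], [-20.000, -8.000, -3.000]].
det J = 120.000.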